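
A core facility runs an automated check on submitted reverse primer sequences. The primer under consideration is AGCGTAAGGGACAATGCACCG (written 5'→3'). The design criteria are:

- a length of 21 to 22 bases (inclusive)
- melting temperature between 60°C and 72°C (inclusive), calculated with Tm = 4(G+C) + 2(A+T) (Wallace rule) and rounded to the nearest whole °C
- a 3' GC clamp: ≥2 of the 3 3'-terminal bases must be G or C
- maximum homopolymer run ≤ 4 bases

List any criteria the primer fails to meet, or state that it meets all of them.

Meets all criteria.

Base counts: A=7, T=2, G=7, C=5 (length 21).
length: length 21 ✓
Tm: Tm = 2·9 + 4·12 = 66°C ✓
GC clamp: 3' end CCG has 3 G/C ✓
homopolymer run: longest run = 3 ✓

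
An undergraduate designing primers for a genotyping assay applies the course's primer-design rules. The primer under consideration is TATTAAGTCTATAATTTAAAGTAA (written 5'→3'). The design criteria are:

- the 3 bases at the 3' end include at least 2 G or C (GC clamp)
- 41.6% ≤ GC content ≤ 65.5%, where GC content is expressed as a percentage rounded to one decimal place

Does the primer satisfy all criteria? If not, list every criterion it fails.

Fails: GC clamp, GC content.

Base counts: A=11, T=10, G=2, C=1 (length 24).
GC clamp: 3' end TAA has 0 G/C, need ≥2 ✗
GC content: GC 3/24 = 12.5%, outside 41.6–65.5% ✗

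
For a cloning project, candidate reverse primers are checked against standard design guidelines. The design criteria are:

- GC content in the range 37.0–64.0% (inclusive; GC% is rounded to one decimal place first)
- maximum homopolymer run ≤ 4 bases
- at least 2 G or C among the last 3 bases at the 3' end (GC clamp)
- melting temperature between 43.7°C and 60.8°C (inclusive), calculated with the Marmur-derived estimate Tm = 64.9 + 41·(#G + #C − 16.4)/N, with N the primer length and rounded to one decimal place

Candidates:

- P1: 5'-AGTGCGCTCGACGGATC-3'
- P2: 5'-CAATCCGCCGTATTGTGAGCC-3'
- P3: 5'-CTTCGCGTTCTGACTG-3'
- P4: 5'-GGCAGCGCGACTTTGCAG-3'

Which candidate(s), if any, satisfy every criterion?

P2 and P3.

P1 (17 nt, A=3 T=3 G=6 C=5): GC 11/17 = 64.7%, outside 37.0–64.0% ✗; longest run = 2 ✓; 3' end ATC has 1 G/C, need ≥2 ✗; Tm = 64.9 + 41·(11 − 16.4)/17 = 51.9°C ✓ — fails.
P2 (21 nt, A=4 T=5 G=5 C=7): GC 12/21 = 57.1% ✓; longest run = 2 ✓; 3' end GCC has 3 G/C ✓; Tm = 64.9 + 41·(12 − 16.4)/21 = 56.3°C ✓ — passes.
P3 (16 nt, A=1 T=6 G=4 C=5): GC 9/16 = 56.3% ✓; longest run = 2 ✓; 3' end CTG has 2 G/C ✓; Tm = 64.9 + 41·(9 − 16.4)/16 = 45.9°C ✓ — passes.
P4 (18 nt, A=3 T=3 G=7 C=5): GC 12/18 = 66.7%, outside 37.0–64.0% ✗; longest run = 3 ✓; 3' end CAG has 2 G/C ✓; Tm = 64.9 + 41·(12 − 16.4)/18 = 54.9°C ✓ — fails.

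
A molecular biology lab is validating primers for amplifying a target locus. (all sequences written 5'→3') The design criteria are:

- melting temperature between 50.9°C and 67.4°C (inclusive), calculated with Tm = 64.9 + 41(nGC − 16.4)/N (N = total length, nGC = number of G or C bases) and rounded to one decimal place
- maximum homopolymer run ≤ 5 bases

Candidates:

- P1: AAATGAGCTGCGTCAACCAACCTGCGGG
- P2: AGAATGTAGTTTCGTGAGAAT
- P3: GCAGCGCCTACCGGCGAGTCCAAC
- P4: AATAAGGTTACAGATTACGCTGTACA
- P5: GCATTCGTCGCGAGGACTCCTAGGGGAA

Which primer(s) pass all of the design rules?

P1, P3, P4 and P5.

P1 (28 nt, A=8 T=4 G=8 C=8): Tm = 64.9 + 41·(16 − 16.4)/28 = 64.3°C ✓; longest run = 3 ✓ — passes.
P2 (21 nt, A=7 T=7 G=6 C=1): Tm = 64.9 + 41·(7 − 16.4)/21 = 46.5°C, outside 50.9–67.4°C ✗; longest run = 3 ✓ — fails.
P3 (24 nt, A=5 T=2 G=7 C=10): Tm = 64.9 + 41·(17 − 16.4)/24 = 65.9°C ✓; longest run = 2 ✓ — passes.
P4 (26 nt, A=10 T=7 G=5 C=4): Tm = 64.9 + 41·(9 − 16.4)/26 = 53.2°C ✓; longest run = 2 ✓ — passes.
P5 (28 nt, A=6 T=5 G=10 C=7): Tm = 64.9 + 41·(17 − 16.4)/28 = 65.8°C ✓; longest run = 4 ✓ — passes.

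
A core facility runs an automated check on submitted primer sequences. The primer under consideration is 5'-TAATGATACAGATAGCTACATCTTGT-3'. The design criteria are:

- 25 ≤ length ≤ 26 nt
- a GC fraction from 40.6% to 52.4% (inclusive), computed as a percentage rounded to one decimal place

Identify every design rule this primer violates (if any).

Base counts: A=9, T=9, G=4, C=4 (length 26).
length: length 26 ✓
GC content: GC 8/26 = 30.8%, outside 40.6–52.4% ✗

Fails: GC content.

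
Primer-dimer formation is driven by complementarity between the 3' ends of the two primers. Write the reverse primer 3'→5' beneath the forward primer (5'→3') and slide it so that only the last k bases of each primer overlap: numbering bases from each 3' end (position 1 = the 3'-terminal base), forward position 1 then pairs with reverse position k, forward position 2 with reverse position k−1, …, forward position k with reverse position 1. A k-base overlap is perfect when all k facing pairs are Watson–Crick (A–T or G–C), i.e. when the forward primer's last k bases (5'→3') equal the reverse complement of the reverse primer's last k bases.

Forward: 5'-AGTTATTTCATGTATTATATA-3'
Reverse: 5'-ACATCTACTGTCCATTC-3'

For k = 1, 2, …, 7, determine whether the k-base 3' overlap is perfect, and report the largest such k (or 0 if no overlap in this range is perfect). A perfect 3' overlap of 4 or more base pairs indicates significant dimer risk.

Longest perfect overlap: 0 complementary base pairs; below the dimer-risk threshold (threshold 4).

Last 7 bases (5'→3') — forward …TTATATA, reverse …TCCATTC.
Reverse complement of the reverse primer's last 7 bases: GAATGGA; its first k bases are the reverse complement of the reverse primer's last k bases, so a perfect k-base overlap needs the forward primer's last k bases to equal them.
Comparing (forward last k vs required): k=1: A vs G ✗; k=2: TA vs GA ✗; k=3: ATA vs GAA ✗; k=4: TATA vs GAAT ✗; k=5: ATATA vs GAATG ✗; k=6: TATATA vs GAATGG ✗; k=7: TTATATA vs GAATGGA ✗.
No overlap length from 1 to 7 is perfect, so the longest perfect 3' overlap is 0.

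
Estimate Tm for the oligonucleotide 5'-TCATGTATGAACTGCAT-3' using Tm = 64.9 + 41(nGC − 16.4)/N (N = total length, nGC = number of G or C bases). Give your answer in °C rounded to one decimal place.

39.8°C

Base counts: A=5, T=6, G=3, C=3; G+C = 6, N = 17.
Tm = 64.9 + 41·(6 − 16.4)/17 = 64.9 + -426.40/17 = 39.8°C.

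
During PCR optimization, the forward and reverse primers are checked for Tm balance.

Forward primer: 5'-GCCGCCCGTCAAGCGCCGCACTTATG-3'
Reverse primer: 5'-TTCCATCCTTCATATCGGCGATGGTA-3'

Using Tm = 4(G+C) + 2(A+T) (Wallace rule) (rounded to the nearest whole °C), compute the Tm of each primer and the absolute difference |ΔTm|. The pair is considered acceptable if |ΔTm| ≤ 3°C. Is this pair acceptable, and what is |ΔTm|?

|ΔTm| = 12°C; the pair is not acceptable.

Forward: A=4 T=4 G=7 C=11 → Tm = 2·8 + 4·18 = 88°C.
Reverse: A=5 T=9 G=5 C=7 → Tm = 2·14 + 4·12 = 76°C.
|ΔTm| = |88 − 76| = 12°C, > 3°C.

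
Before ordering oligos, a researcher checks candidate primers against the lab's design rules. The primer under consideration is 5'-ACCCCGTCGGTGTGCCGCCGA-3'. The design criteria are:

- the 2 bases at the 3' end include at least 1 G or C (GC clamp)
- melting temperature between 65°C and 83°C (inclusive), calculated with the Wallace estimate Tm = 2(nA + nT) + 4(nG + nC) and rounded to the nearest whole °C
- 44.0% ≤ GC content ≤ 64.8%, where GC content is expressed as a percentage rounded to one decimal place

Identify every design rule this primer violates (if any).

Base counts: A=2, T=3, G=7, C=9 (length 21).
GC clamp: 3' end GA has 1 G/C ✓
Tm: Tm = 2·5 + 4·16 = 74°C ✓
GC content: GC 16/21 = 76.2%, outside 44.0–64.8% ✗

Fails: GC content.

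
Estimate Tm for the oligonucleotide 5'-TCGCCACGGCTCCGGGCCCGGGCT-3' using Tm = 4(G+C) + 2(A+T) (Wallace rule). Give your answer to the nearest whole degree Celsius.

Base counts: A=1, T=3, G=9, C=11 (length 24).
Tm = 2·(1+3) + 4·(9+11) = 2·4 + 4·20 = 8 + 80 = 88°C.

88°C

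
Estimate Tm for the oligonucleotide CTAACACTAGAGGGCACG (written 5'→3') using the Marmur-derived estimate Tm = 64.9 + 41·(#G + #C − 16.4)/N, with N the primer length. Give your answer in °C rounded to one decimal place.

Base counts: A=6, T=2, G=5, C=5; G+C = 10, N = 18.
Tm = 64.9 + 41·(10 − 16.4)/18 = 64.9 + -262.40/18 = 50.3°C.

50.3°C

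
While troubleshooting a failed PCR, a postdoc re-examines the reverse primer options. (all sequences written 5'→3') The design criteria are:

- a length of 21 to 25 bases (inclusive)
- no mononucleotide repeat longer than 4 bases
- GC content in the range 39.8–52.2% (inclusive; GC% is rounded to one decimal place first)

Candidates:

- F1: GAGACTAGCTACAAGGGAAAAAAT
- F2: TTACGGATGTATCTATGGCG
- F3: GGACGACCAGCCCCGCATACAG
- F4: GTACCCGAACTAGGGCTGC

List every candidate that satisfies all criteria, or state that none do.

F1 (24 nt, A=12 T=3 G=6 C=3): length 24 ✓; longest run = 6, exceeds 4 ✗; GC 9/24 = 37.5%, outside 39.8–52.2% ✗ — fails.
F2 (20 nt, A=4 T=7 G=6 C=3): length 20, outside 21–25 ✗; longest run = 2 ✓; GC 9/20 = 45.0% ✓ — fails.
F3 (22 nt, A=6 T=1 G=6 C=9): length 22 ✓; longest run = 4 ✓; GC 15/22 = 68.2%, outside 39.8–52.2% ✗ — fails.
F4 (19 nt, A=4 T=3 G=6 C=6): length 19, outside 21–25 ✗; longest run = 3 ✓; GC 12/19 = 63.2%, outside 39.8–52.2% ✗ — fails.

None of the candidates satisfy all criteria.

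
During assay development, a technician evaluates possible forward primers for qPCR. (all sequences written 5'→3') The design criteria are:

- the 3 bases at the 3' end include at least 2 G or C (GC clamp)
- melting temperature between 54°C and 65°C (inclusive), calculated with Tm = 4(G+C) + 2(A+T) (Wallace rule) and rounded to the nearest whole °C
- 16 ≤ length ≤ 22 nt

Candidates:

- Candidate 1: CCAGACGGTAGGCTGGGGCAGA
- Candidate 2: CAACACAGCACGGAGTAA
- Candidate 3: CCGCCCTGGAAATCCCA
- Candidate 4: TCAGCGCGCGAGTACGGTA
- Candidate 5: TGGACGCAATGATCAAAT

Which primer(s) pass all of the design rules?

Candidate 3 only.

Candidate 1 (22 nt, A=5 T=2 G=10 C=5): 3' end AGA has 1 G/C, need ≥2 ✗; Tm = 2·7 + 4·15 = 74°C, outside 54–65°C ✗; length 22 ✓ — fails.
Candidate 2 (18 nt, A=8 T=1 G=4 C=5): 3' end TAA has 0 G/C, need ≥2 ✗; Tm = 2·9 + 4·9 = 54°C ✓; length 18 ✓ — fails.
Candidate 3 (17 nt, A=4 T=2 G=3 C=8): 3' end CCA has 2 G/C ✓; Tm = 2·6 + 4·11 = 56°C ✓; length 17 ✓ — passes.
Candidate 4 (19 nt, A=4 T=3 G=7 C=5): 3' end GTA has 1 G/C, need ≥2 ✗; Tm = 2·7 + 4·12 = 62°C ✓; length 19 ✓ — fails.
Candidate 5 (18 nt, A=7 T=4 G=4 C=3): 3' end AAT has 0 G/C, need ≥2 ✗; Tm = 2·11 + 4·7 = 50°C, outside 54–65°C ✗; length 18 ✓ — fails.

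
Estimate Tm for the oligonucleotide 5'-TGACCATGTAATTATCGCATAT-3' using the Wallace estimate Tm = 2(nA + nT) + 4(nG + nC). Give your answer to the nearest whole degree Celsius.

58°C

Base counts: A=7, T=8, G=3, C=4 (length 22).
Tm = 2·(7+8) + 4·(3+4) = 2·15 + 4·7 = 30 + 28 = 58°C.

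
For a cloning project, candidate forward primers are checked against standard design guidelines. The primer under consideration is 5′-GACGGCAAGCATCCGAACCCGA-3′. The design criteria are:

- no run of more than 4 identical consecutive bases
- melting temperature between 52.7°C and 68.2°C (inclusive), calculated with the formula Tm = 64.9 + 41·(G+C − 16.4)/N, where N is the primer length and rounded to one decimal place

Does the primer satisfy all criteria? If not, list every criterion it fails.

Base counts: A=7, T=1, G=6, C=8 (length 22).
homopolymer run: longest run = 3 ✓
Tm: Tm = 64.9 + 41·(14 − 16.4)/22 = 60.4°C ✓

Meets all criteria.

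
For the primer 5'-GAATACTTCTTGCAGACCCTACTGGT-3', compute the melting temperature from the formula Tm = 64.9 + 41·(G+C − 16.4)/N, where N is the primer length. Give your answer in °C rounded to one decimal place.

58.0°C

Base counts: A=6, T=8, G=5, C=7; G+C = 12, N = 26.
Tm = 64.9 + 41·(12 − 16.4)/26 = 64.9 + -180.40/26 = 58.0°C.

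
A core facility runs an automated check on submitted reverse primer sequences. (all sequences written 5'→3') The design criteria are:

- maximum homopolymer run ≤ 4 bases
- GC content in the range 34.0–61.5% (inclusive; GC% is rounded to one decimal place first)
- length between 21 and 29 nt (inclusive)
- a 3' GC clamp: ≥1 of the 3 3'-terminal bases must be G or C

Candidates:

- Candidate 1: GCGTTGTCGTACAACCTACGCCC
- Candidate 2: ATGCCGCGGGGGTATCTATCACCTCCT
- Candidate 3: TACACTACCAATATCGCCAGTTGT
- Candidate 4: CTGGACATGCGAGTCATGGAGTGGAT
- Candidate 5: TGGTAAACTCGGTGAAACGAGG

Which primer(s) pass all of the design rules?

Candidate 1, Candidate 3, Candidate 4 and Candidate 5.

Candidate 1 (23 nt, A=4 T=5 G=5 C=9): longest run = 3 ✓; GC 14/23 = 60.9% ✓; length 23 ✓; 3' end CCC has 3 G/C ✓ — passes.
Candidate 2 (27 nt, A=4 T=7 G=7 C=9): longest run = 5, exceeds 4 ✗; GC 16/27 = 59.3% ✓; length 27 ✓; 3' end CCT has 2 G/C ✓ — fails.
Candidate 3 (24 nt, A=7 T=7 G=3 C=7): longest run = 2 ✓; GC 10/24 = 41.7% ✓; length 24 ✓; 3' end TGT has 1 G/C ✓ — passes.
Candidate 4 (26 nt, A=6 T=6 G=10 C=4): longest run = 2 ✓; GC 14/26 = 53.8% ✓; length 26 ✓; 3' end GAT has 1 G/C ✓ — passes.
Candidate 5 (22 nt, A=7 T=4 G=8 C=3): longest run = 3 ✓; GC 11/22 = 50.0% ✓; length 22 ✓; 3' end AGG has 2 G/C ✓ — passes.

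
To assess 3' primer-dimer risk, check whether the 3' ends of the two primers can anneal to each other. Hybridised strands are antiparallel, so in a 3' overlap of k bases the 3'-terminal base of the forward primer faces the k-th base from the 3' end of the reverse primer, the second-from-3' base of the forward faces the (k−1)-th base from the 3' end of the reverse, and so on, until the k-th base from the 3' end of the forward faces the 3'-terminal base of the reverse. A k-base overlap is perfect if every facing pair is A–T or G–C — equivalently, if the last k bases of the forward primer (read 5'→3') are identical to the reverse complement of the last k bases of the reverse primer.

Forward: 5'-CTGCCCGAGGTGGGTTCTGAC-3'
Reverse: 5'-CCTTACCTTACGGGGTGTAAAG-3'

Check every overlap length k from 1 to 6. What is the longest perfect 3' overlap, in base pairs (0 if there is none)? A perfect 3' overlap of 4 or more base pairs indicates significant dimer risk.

Longest perfect overlap: 1 complementary base pair; below the dimer-risk threshold (threshold 4).

Last 6 bases (5'→3') — forward …TCTGAC, reverse …GTAAAG.
Reverse complement of the reverse primer's last 6 bases: CTTTAC; its first k bases are the reverse complement of the reverse primer's last k bases, so a perfect k-base overlap needs the forward primer's last k bases to equal them.
Comparing (forward last k vs required): k=1: C vs C ✓; k=2: AC vs CT ✗; k=3: GAC vs CTT ✗; k=4: TGAC vs CTTT ✗; k=5: CTGAC vs CTTTA ✗; k=6: TCTGAC vs CTTTAC ✗.
Only k = 1 is perfect, so the longest perfect 3' overlap is 1.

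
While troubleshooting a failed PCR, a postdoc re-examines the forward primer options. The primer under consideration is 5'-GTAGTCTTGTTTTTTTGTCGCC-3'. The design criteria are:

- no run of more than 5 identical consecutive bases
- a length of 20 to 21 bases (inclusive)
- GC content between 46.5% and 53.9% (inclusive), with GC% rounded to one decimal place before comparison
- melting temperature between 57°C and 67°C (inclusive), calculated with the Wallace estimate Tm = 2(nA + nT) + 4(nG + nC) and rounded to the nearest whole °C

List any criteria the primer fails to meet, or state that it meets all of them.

Fails: homopolymer run, length, GC content.

Base counts: A=1, T=12, G=5, C=4 (length 22).
homopolymer run: longest run = 7, exceeds 5 ✗
length: length 22, outside 20–21 ✗
GC content: GC 9/22 = 40.9%, outside 46.5–53.9% ✗
Tm: Tm = 2·13 + 4·9 = 62°C ✓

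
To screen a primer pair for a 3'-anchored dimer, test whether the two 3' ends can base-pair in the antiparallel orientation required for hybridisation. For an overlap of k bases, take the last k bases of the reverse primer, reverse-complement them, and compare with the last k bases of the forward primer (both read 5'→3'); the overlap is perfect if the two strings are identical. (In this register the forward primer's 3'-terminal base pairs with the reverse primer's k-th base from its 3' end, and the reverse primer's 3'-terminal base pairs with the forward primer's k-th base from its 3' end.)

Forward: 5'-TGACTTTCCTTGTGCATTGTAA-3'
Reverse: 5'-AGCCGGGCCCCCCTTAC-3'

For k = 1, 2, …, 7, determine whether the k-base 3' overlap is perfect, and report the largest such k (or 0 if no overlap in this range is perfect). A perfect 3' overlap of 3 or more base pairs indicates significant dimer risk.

Longest perfect overlap: 4 complementary base pairs; significant dimer risk (threshold 3).

Last 7 bases (5'→3') — forward …ATTGTAA, reverse …CCCTTAC.
Reverse complement of the reverse primer's last 7 bases: GTAAGGG; its first k bases are the reverse complement of the reverse primer's last k bases, so a perfect k-base overlap needs the forward primer's last k bases to equal them.
Comparing (forward last k vs required): k=1: A vs G ✗; k=2: AA vs GT ✗; k=3: TAA vs GTA ✗; k=4: GTAA vs GTAA ✓; k=5: TGTAA vs GTAAG ✗; k=6: TTGTAA vs GTAAGG ✗; k=7: ATTGTAA vs GTAAGGG ✗.
Only k = 4 is perfect, so the longest perfect 3' overlap is 4.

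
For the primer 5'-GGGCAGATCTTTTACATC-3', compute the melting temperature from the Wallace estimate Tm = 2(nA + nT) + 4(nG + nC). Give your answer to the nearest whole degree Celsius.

Base counts: A=4, T=6, G=4, C=4 (length 18).
Tm = 2·(4+6) + 4·(4+4) = 2·10 + 4·8 = 20 + 32 = 52°C.

52°C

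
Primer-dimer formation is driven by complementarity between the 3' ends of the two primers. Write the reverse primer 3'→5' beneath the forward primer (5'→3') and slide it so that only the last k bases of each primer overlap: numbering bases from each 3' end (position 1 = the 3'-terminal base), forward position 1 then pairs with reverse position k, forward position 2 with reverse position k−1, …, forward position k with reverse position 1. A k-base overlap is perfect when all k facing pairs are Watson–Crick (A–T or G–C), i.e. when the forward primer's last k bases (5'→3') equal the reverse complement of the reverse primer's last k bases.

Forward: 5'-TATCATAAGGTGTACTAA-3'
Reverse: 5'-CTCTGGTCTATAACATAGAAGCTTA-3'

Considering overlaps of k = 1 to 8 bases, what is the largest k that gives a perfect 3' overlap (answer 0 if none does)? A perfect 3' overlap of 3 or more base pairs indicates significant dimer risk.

Longest perfect overlap: 3 complementary base pairs; significant dimer risk (threshold 3).

Last 8 bases (5'→3') — forward …TGTACTAA, reverse …GAAGCTTA.
Reverse complement of the reverse primer's last 8 bases: TAAGCTTC; its first k bases are the reverse complement of the reverse primer's last k bases, so a perfect k-base overlap needs the forward primer's last k bases to equal them.
Comparing (forward last k vs required): k=1: A vs T ✗; k=2: AA vs TA ✗; k=3: TAA vs TAA ✓; k=4: CTAA vs TAAG ✗; k=5: ACTAA vs TAAGC ✗; k=6: TACTAA vs TAAGCT ✗; k=7: GTACTAA vs TAAGCTT ✗; k=8: TGTACTAA vs TAAGCTTC ✗.
Only k = 3 is perfect, so the longest perfect 3' overlap is 3.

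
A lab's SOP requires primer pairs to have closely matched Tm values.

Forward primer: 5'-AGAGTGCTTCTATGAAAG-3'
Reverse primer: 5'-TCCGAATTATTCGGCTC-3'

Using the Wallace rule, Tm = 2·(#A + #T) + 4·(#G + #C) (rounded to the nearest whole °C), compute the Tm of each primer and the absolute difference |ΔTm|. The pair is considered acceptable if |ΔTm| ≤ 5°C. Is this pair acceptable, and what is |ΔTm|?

Forward: A=6 T=5 G=5 C=2 → Tm = 2·11 + 4·7 = 50°C.
Reverse: A=3 T=6 G=3 C=5 → Tm = 2·9 + 4·8 = 50°C.
|ΔTm| = |50 − 50| = 0°C, ≤ 5°C.

|ΔTm| = 0°C; the pair is acceptable.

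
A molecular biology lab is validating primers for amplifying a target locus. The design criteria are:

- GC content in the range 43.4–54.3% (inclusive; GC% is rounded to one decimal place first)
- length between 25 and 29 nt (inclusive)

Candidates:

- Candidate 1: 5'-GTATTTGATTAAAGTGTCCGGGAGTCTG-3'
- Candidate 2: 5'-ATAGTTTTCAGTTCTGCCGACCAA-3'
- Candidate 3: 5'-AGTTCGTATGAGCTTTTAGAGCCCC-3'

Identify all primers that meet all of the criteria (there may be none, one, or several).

Candidate 1 (28 nt, A=6 T=10 G=9 C=3): GC 12/28 = 42.9%, outside 43.4–54.3% ✗; length 28 ✓ — fails.
Candidate 2 (24 nt, A=6 T=8 G=4 C=6): GC 10/24 = 41.7%, outside 43.4–54.3% ✗; length 24, outside 25–29 ✗ — fails.
Candidate 3 (25 nt, A=5 T=8 G=6 C=6): GC 12/25 = 48.0% ✓; length 25 ✓ — passes.

Candidate 3 only.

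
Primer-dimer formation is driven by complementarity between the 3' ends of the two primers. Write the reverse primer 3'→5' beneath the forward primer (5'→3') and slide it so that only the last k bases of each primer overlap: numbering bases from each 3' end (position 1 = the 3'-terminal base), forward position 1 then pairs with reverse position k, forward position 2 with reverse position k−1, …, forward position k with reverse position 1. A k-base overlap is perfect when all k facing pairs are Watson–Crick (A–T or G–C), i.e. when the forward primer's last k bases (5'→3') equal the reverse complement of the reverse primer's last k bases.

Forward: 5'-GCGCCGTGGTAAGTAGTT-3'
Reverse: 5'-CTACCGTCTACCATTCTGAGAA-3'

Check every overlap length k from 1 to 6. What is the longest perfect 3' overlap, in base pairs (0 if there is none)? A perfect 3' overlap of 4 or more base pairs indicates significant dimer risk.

Last 6 bases (5'→3') — forward …GTAGTT, reverse …TGAGAA.
Reverse complement of the reverse primer's last 6 bases: TTCTCA; its first k bases are the reverse complement of the reverse primer's last k bases, so a perfect k-base overlap needs the forward primer's last k bases to equal them.
Comparing (forward last k vs required): k=1: T vs T ✓; k=2: TT vs TT ✓; k=3: GTT vs TTC ✗; k=4: AGTT vs TTCT ✗; k=5: TAGTT vs TTCTC ✗; k=6: GTAGTT vs TTCTCA ✗.
Perfect overlaps at k = 1, 2; the largest is 2.

Longest perfect overlap: 2 complementary base pairs; below the dimer-risk threshold (threshold 4).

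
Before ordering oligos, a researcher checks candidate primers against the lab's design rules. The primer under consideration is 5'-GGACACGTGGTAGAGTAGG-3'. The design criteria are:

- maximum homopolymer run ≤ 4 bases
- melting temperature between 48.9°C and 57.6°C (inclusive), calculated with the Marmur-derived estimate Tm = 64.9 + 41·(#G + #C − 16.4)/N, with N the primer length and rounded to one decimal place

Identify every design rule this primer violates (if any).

Base counts: A=5, T=3, G=9, C=2 (length 19).
homopolymer run: longest run = 2 ✓
Tm: Tm = 64.9 + 41·(11 − 16.4)/19 = 53.2°C ✓

Meets all criteria.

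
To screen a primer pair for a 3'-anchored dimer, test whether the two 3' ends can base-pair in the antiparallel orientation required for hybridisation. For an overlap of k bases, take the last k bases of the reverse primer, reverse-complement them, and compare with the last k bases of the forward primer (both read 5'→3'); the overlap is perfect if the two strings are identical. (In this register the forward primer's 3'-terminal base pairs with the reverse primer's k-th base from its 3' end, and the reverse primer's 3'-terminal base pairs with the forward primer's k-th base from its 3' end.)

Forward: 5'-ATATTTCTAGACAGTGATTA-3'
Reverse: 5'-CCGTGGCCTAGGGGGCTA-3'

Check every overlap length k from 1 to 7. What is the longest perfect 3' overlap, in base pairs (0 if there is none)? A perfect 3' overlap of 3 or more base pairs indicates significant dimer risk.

Last 7 bases (5'→3') — forward …GTGATTA, reverse …GGGGCTA.
Reverse complement of the reverse primer's last 7 bases: TAGCCCC; its first k bases are the reverse complement of the reverse primer's last k bases, so a perfect k-base overlap needs the forward primer's last k bases to equal them.
Comparing (forward last k vs required): k=1: A vs T ✗; k=2: TA vs TA ✓; k=3: TTA vs TAG ✗; k=4: ATTA vs TAGC ✗; k=5: GATTA vs TAGCC ✗; k=6: TGATTA vs TAGCCC ✗; k=7: GTGATTA vs TAGCCCC ✗.
Only k = 2 is perfect, so the longest perfect 3' overlap is 2.

Longest perfect overlap: 2 complementary base pairs; below the dimer-risk threshold (threshold 3).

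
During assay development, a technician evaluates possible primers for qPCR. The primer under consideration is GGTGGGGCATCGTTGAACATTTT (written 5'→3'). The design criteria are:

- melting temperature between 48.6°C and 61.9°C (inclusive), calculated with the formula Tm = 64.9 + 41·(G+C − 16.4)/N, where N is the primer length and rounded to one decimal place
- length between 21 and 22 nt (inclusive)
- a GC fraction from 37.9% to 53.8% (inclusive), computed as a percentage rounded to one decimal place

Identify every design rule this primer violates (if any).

Fails: length.

Base counts: A=4, T=8, G=8, C=3 (length 23).
Tm: Tm = 64.9 + 41·(11 − 16.4)/23 = 55.3°C ✓
length: length 23, outside 21–22 ✗
GC content: GC 11/23 = 47.8% ✓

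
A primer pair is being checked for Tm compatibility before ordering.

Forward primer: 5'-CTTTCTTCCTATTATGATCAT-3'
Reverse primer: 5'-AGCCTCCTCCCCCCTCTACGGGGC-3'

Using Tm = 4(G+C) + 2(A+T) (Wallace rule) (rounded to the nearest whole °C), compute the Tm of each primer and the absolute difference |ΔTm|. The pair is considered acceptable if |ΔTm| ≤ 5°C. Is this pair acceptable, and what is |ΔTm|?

Forward: A=4 T=11 G=1 C=5 → Tm = 2·15 + 4·6 = 54°C.
Reverse: A=2 T=4 G=5 C=13 → Tm = 2·6 + 4·18 = 84°C.
|ΔTm| = |54 − 84| = 30°C, > 5°C.

|ΔTm| = 30°C; the pair is not acceptable.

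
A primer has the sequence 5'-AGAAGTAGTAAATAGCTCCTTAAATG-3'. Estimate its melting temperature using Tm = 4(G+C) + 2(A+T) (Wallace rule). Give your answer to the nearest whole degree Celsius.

Base counts: A=11, T=7, G=5, C=3 (length 26).
Tm = 2·(11+7) + 4·(5+3) = 2·18 + 4·8 = 36 + 32 = 68°C.

68°C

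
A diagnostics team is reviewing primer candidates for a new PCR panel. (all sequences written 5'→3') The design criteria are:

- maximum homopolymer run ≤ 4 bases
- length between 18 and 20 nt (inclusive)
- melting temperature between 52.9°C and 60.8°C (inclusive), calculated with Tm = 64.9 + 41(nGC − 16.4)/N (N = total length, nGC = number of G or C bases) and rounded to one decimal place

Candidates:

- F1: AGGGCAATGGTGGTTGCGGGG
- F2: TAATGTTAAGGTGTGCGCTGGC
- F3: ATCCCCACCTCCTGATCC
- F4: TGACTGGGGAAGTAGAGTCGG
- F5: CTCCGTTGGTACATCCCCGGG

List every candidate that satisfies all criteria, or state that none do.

F1 (21 nt, A=3 T=4 G=12 C=2): longest run = 4 ✓; length 21, outside 18–20 ✗; Tm = 64.9 + 41·(14 − 16.4)/21 = 60.2°C ✓ — fails.
F2 (22 nt, A=4 T=7 G=8 C=3): longest run = 2 ✓; length 22, outside 18–20 ✗; Tm = 64.9 + 41·(11 − 16.4)/22 = 54.8°C ✓ — fails.
F3 (18 nt, A=3 T=4 G=1 C=10): longest run = 4 ✓; length 18 ✓; Tm = 64.9 + 41·(11 − 16.4)/18 = 52.6°C, outside 52.9–60.8°C ✗ — fails.
F4 (21 nt, A=5 T=4 G=10 C=2): longest run = 4 ✓; length 21, outside 18–20 ✗; Tm = 64.9 + 41·(12 − 16.4)/21 = 56.3°C ✓ — fails.
F5 (21 nt, A=2 T=5 G=6 C=8): longest run = 4 ✓; length 21, outside 18–20 ✗; Tm = 64.9 + 41·(14 − 16.4)/21 = 60.2°C ✓ — fails.

None of the candidates satisfy all criteria.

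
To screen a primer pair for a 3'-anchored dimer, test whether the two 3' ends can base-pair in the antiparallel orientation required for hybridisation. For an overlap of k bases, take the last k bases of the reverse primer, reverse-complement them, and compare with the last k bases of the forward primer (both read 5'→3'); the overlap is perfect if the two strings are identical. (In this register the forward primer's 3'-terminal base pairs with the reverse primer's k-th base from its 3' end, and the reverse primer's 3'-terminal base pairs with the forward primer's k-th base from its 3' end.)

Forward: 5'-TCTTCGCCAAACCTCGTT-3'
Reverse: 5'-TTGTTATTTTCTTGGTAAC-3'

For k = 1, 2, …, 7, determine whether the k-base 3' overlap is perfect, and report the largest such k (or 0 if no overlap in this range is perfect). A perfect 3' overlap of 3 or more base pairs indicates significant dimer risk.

Longest perfect overlap: 3 complementary base pairs; significant dimer risk (threshold 3).

Last 7 bases (5'→3') — forward …CCTCGTT, reverse …TGGTAAC.
Reverse complement of the reverse primer's last 7 bases: GTTACCA; its first k bases are the reverse complement of the reverse primer's last k bases, so a perfect k-base overlap needs the forward primer's last k bases to equal them.
Comparing (forward last k vs required): k=1: T vs G ✗; k=2: TT vs GT ✗; k=3: GTT vs GTT ✓; k=4: CGTT vs GTTA ✗; k=5: TCGTT vs GTTAC ✗; k=6: CTCGTT vs GTTACC ✗; k=7: CCTCGTT vs GTTACCA ✗.
Only k = 3 is perfect, so the longest perfect 3' overlap is 3.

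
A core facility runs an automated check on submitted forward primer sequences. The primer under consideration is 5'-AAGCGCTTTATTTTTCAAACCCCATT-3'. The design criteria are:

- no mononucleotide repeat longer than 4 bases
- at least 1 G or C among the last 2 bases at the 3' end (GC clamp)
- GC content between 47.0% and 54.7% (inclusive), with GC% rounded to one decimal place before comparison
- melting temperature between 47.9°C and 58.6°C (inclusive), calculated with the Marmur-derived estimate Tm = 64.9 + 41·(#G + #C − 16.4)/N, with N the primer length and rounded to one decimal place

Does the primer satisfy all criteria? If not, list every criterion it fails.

Fails: homopolymer run, GC clamp, GC content.

Base counts: A=7, T=10, G=2, C=7 (length 26).
homopolymer run: longest run = 5, exceeds 4 ✗
GC clamp: 3' end TT has 0 G/C, need ≥1 ✗
GC content: GC 9/26 = 34.6%, outside 47.0–54.7% ✗
Tm: Tm = 64.9 + 41·(9 − 16.4)/26 = 53.2°C ✓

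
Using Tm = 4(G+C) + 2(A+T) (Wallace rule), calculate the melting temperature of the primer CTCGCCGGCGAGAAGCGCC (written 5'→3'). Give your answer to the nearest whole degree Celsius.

68°C

Base counts: A=3, T=1, G=7, C=8 (length 19).
Tm = 2·(3+1) + 4·(7+8) = 2·4 + 4·15 = 8 + 60 = 68°C.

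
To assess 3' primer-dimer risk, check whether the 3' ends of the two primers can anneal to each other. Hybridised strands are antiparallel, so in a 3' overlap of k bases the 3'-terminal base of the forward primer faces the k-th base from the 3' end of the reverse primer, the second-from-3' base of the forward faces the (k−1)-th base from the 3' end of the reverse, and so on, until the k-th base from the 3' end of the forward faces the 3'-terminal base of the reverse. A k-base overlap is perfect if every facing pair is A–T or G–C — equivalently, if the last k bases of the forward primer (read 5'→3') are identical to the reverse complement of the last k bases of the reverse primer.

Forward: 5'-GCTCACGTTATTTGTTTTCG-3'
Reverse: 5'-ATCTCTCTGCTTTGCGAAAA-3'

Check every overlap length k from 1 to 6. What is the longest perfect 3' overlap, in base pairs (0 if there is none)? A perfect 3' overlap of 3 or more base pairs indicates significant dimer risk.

Longest perfect overlap: 6 complementary base pairs; significant dimer risk (threshold 3).

Last 6 bases (5'→3') — forward …TTTTCG, reverse …CGAAAA.
Reverse complement of the reverse primer's last 6 bases: TTTTCG; its first k bases are the reverse complement of the reverse primer's last k bases, so a perfect k-base overlap needs the forward primer's last k bases to equal them.
Comparing (forward last k vs required): k=1: G vs T ✗; k=2: CG vs TT ✗; k=3: TCG vs TTT ✗; k=4: TTCG vs TTTT ✗; k=5: TTTCG vs TTTTC ✗; k=6: TTTTCG vs TTTTCG ✓.
Only k = 6 is perfect, so the longest perfect 3' overlap is 6.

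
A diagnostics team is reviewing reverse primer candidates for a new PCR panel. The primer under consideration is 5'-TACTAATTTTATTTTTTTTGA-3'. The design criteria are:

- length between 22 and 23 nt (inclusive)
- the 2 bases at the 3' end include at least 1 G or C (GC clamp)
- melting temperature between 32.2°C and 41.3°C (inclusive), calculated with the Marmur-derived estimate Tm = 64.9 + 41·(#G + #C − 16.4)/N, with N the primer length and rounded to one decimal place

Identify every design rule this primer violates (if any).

Base counts: A=5, T=14, G=1, C=1 (length 21).
length: length 21, outside 22–23 ✗
GC clamp: 3' end GA has 1 G/C ✓
Tm: Tm = 64.9 + 41·(2 − 16.4)/21 = 36.8°C ✓

Fails: length.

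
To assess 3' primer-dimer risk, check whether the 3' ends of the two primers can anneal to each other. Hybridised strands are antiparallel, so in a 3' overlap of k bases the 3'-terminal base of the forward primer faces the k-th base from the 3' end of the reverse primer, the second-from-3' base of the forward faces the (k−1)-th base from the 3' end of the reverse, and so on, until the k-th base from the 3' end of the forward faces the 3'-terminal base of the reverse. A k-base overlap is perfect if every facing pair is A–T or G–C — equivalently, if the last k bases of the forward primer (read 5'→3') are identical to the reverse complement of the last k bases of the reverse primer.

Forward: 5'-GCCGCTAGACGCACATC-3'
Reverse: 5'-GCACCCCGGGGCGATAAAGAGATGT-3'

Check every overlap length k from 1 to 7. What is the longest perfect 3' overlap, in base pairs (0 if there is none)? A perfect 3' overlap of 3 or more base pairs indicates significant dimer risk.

Last 7 bases (5'→3') — forward …GCACATC, reverse …GAGATGT.
Reverse complement of the reverse primer's last 7 bases: ACATCTC; its first k bases are the reverse complement of the reverse primer's last k bases, so a perfect k-base overlap needs the forward primer's last k bases to equal them.
Comparing (forward last k vs required): k=1: C vs A ✗; k=2: TC vs AC ✗; k=3: ATC vs ACA ✗; k=4: CATC vs ACAT ✗; k=5: ACATC vs ACATC ✓; k=6: CACATC vs ACATCT ✗; k=7: GCACATC vs ACATCTC ✗.
Only k = 5 is perfect, so the longest perfect 3' overlap is 5.

Longest perfect overlap: 5 complementary base pairs; significant dimer risk (threshold 3).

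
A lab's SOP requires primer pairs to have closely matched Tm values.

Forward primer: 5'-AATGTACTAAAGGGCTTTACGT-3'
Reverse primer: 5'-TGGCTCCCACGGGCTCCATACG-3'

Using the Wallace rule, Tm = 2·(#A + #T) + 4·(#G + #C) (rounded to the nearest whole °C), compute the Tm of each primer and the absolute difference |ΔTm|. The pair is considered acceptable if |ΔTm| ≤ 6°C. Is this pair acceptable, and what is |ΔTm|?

Forward: A=7 T=7 G=5 C=3 → Tm = 2·14 + 4·8 = 60°C.
Reverse: A=3 T=4 G=6 C=9 → Tm = 2·7 + 4·15 = 74°C.
|ΔTm| = |60 − 74| = 14°C, > 6°C.

|ΔTm| = 14°C; the pair is not acceptable.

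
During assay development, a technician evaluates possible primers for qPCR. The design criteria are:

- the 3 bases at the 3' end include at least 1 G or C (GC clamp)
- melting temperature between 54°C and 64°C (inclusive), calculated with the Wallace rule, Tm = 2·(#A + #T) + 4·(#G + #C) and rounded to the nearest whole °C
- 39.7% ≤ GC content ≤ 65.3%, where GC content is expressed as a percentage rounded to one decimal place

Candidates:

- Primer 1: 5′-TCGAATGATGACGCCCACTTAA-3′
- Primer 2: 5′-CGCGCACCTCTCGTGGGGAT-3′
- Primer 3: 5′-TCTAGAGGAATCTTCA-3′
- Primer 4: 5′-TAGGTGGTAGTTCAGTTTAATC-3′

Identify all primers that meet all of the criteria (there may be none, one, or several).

Primer 1 (22 nt, A=7 T=5 G=4 C=6): 3' end TAA has 0 G/C, need ≥1 ✗; Tm = 2·12 + 4·10 = 64°C ✓; GC 10/22 = 45.5% ✓ — fails.
Primer 2 (20 nt, A=2 T=4 G=7 C=7): 3' end GAT has 1 G/C ✓; Tm = 2·6 + 4·14 = 68°C, outside 54–64°C ✗; GC 14/20 = 70.0%, outside 39.7–65.3% ✗ — fails.
Primer 3 (16 nt, A=5 T=5 G=3 C=3): 3' end TCA has 1 G/C ✓; Tm = 2·10 + 4·6 = 44°C, outside 54–64°C ✗; GC 6/16 = 37.5%, outside 39.7–65.3% ✗ — fails.
Primer 4 (22 nt, A=5 T=9 G=6 C=2): 3' end ATC has 1 G/C ✓; Tm = 2·14 + 4·8 = 60°C ✓; GC 8/22 = 36.4%, outside 39.7–65.3% ✗ — fails.

None of the candidates satisfy all criteria.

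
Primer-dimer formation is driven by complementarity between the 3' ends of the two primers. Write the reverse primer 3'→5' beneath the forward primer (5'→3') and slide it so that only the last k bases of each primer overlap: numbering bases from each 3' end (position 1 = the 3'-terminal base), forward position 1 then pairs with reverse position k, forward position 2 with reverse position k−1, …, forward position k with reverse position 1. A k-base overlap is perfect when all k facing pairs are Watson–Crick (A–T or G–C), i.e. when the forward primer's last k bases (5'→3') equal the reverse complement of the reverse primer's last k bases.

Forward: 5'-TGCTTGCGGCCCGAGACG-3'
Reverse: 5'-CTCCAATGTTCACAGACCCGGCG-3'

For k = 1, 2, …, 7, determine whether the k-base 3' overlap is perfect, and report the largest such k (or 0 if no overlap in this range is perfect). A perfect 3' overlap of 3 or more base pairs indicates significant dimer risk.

Longest perfect overlap: 2 complementary base pairs; below the dimer-risk threshold (threshold 3).

Last 7 bases (5'→3') — forward …CGAGACG, reverse …CCCGGCG.
Reverse complement of the reverse primer's last 7 bases: CGCCGGG; its first k bases are the reverse complement of the reverse primer's last k bases, so a perfect k-base overlap needs the forward primer's last k bases to equal them.
Comparing (forward last k vs required): k=1: G vs C ✗; k=2: CG vs CG ✓; k=3: ACG vs CGC ✗; k=4: GACG vs CGCC ✗; k=5: AGACG vs CGCCG ✗; k=6: GAGACG vs CGCCGG ✗; k=7: CGAGACG vs CGCCGGG ✗.
Only k = 2 is perfect, so the longest perfect 3' overlap is 2.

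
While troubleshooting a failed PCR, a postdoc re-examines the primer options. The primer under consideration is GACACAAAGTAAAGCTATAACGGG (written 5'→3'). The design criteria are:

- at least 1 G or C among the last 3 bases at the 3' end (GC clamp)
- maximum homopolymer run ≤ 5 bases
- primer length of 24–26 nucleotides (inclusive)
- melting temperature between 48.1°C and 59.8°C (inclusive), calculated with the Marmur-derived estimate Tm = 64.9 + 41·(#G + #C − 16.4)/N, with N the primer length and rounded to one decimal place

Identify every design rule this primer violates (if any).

Meets all criteria.

Base counts: A=11, T=3, G=6, C=4 (length 24).
GC clamp: 3' end GGG has 3 G/C ✓
homopolymer run: longest run = 3 ✓
length: length 24 ✓
Tm: Tm = 64.9 + 41·(10 − 16.4)/24 = 54.0°C ✓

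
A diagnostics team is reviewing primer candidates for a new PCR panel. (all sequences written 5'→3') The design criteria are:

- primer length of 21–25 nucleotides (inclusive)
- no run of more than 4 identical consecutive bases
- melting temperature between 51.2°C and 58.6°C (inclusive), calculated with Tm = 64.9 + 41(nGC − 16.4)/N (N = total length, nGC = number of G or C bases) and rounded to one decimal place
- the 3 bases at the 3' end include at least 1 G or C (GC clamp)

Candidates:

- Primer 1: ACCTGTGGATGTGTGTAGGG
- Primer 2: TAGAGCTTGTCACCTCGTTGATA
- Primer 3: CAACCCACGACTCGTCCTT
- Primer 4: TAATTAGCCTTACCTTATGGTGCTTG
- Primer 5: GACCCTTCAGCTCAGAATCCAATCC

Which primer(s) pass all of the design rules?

Primer 1 (20 nt, A=3 T=6 G=9 C=2): length 20, outside 21–25 ✗; longest run = 3 ✓; Tm = 64.9 + 41·(11 − 16.4)/20 = 53.8°C ✓; 3' end GGG has 3 G/C ✓ — fails.
Primer 2 (23 nt, A=5 T=8 G=5 C=5): length 23 ✓; longest run = 2 ✓; Tm = 64.9 + 41·(10 − 16.4)/23 = 53.5°C ✓; 3' end ATA has 0 G/C, need ≥1 ✗ — fails.
Primer 3 (19 nt, A=4 T=4 G=2 C=9): length 19, outside 21–25 ✗; longest run = 3 ✓; Tm = 64.9 + 41·(11 − 16.4)/19 = 53.2°C ✓; 3' end CTT has 1 G/C ✓ — fails.
Primer 4 (26 nt, A=5 T=11 G=5 C=5): length 26, outside 21–25 ✗; longest run = 2 ✓; Tm = 64.9 + 41·(10 − 16.4)/26 = 54.8°C ✓; 3' end TTG has 1 G/C ✓ — fails.
Primer 5 (25 nt, A=7 T=5 G=3 C=10): length 25 ✓; longest run = 3 ✓; Tm = 64.9 + 41·(13 − 16.4)/25 = 59.3°C, outside 51.2–58.6°C ✗; 3' end TCC has 2 G/C ✓ — fails.

None of the candidates satisfy all criteria.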